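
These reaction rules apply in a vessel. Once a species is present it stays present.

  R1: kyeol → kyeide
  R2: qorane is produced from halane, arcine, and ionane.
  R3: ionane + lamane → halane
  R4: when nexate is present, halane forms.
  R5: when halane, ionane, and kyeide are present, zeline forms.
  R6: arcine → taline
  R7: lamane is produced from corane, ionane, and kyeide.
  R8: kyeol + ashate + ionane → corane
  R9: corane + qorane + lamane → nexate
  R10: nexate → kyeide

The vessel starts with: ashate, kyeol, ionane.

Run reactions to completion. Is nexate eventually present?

No

nexate would need corane, qorane, and lamane (R9), but qorane never forms.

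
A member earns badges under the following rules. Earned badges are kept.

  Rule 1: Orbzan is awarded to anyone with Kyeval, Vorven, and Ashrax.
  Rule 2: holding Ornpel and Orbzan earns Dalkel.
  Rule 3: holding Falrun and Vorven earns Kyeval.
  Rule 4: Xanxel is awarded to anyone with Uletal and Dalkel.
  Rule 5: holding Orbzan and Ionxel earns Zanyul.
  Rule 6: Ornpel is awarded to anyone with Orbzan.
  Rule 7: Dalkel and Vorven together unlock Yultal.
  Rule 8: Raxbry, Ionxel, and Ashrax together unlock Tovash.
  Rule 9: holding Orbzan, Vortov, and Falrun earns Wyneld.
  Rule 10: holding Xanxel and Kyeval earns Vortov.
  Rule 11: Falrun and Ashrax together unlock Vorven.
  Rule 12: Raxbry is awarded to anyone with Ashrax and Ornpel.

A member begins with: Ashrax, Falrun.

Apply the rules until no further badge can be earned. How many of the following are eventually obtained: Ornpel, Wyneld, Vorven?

With Falrun and Ashrax, Vorven is earned (Rule 11).
With Falrun and Vorven, Kyeval is earned (Rule 3).
With Kyeval, Vorven, and Ashrax, Orbzan is earned (Rule 1).
With Orbzan, Ornpel is earned (Rule 6).
Ornpel: reached.
Wyneld would need Orbzan, Vortov, and Falrun (Rule 9), but Vortov is never earned.
Vorven: reached.
Reached: Ornpel and Vorven — 2 of the 3.

2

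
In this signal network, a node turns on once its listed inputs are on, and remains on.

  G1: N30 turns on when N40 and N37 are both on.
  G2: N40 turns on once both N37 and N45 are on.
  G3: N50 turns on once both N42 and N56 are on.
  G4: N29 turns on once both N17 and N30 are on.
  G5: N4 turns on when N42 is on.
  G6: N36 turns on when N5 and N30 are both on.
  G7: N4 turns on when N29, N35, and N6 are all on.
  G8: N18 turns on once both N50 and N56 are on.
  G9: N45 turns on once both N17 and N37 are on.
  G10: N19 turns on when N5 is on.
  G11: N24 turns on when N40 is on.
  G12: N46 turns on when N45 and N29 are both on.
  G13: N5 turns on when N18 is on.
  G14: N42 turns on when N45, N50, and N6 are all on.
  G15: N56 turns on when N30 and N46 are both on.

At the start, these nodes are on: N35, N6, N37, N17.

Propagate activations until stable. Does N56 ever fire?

N17 and N37 are on, so N45 turns on (G9).
G2: N37 and N45 on → N40 on.
N40 and N37 are on, so N30 turns on (G1).
N17 and N30 are on, so N29 turns on (G4).
N45 and N29 are on, so N46 turns on (G12).
N30 and N46 are on, so N56 turns on (G15).

Yes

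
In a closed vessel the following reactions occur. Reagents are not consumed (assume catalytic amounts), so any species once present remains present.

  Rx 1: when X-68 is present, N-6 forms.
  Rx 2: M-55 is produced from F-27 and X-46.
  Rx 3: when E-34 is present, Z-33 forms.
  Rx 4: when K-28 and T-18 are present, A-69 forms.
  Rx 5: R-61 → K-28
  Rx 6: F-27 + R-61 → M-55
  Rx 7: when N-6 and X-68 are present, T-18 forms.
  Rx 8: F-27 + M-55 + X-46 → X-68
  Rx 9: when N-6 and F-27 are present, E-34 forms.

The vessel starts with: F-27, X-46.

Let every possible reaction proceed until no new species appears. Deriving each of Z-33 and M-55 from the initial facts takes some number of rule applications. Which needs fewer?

M-55: F-27 and X-46 present → M-55 forms (Rx 2). [1 rule application]
Z-33: F-27 and X-46 present → M-55 forms (Rx 2). F-27, M-55, and X-46 present → X-68 forms (Rx 8). X-68 present → N-6 forms (Rx 1). N-6 and F-27 present → E-34 forms (Rx 9). E-34 present → Z-33 forms (Rx 3). [5 rule applications]
M-55 needs fewer.

M-55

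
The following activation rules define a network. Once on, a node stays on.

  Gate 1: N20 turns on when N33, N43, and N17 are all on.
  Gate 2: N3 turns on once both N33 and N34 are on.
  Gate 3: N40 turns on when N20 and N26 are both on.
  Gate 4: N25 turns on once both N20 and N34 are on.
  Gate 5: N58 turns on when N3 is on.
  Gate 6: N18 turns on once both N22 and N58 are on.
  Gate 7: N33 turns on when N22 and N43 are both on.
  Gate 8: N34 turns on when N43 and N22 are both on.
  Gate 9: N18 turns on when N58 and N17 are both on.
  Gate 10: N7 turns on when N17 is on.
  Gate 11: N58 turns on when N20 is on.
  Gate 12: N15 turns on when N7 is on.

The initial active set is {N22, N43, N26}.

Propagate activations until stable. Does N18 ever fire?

Yes

Gate 7: N22 and N43 on → N33 on.
Gate 8: N43 and N22 on → N34 on.
Gate 2: N33 and N34 on → N3 on.
N3 is on, so N58 turns on (Gate 5).
N22 and N58 are on, so N18 turns on (Gate 6).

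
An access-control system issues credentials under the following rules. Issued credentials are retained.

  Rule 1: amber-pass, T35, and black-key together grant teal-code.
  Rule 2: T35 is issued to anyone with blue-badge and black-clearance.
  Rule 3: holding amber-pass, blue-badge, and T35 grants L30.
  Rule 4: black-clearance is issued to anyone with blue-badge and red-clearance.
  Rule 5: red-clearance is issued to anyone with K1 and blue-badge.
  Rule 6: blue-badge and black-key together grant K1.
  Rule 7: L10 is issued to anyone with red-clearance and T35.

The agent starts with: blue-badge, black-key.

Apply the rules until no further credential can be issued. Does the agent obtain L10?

Yes

Holding blue-badge and black-key grants K1 (Rule 6).
Holding K1 and blue-badge grants red-clearance (Rule 5).
Holding blue-badge and red-clearance grants black-clearance (Rule 4).
Holding blue-badge and black-clearance grants T35 (Rule 2).
Holding red-clearance and T35 grants L10 (Rule 7).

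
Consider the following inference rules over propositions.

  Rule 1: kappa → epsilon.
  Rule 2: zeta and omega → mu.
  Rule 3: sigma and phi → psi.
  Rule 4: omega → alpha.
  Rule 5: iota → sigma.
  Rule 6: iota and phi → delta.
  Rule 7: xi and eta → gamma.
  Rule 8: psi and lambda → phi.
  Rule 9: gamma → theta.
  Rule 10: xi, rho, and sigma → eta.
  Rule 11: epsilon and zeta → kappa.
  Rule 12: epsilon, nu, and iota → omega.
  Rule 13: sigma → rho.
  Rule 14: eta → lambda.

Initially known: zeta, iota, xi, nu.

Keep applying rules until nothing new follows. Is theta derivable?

Yes

iota holds, so sigma follows (Rule 5).
sigma holds, so rho follows (Rule 13).
xi, rho, and sigma hold, so eta follows (Rule 10).
From xi and eta, Rule 7 gives gamma.
From gamma, Rule 9 gives theta.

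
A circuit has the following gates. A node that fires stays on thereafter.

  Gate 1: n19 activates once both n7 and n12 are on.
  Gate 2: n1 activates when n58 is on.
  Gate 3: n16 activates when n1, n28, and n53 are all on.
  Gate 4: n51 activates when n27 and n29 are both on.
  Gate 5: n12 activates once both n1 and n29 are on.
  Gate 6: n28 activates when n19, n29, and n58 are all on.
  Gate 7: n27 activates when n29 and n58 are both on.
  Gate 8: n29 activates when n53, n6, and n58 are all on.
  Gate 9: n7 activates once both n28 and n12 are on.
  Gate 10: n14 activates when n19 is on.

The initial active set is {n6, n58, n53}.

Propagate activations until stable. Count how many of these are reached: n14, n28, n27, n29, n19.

Gate 8: n53, n6, and n58 on → n29 on.
n29 and n58 are on, so n27 activates (Gate 7).
n14 would need n19 (Gate 10), but n19 never turns on.
n28 would need n19, n29, and n58 (Gate 6), but n19 never turns on.
n27: reached.
n29: reached.
n19 would need n7 and n12 (Gate 1), but n7 never turns on.
Reached: n27 and n29 — 2 of the 5.

2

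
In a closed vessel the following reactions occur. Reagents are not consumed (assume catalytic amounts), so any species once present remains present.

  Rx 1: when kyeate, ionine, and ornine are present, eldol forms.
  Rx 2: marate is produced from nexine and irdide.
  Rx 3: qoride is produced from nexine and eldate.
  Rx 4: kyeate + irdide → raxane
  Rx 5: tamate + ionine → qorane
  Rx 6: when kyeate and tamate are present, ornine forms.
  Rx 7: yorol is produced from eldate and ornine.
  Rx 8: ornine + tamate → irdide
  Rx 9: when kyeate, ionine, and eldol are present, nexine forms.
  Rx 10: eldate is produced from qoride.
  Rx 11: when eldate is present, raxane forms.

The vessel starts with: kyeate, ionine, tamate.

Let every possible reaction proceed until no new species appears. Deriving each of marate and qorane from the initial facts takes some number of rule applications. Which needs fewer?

qorane: tamate and ionine present → qorane forms (Rx 5). [1 rule application]
marate: kyeate and tamate present → ornine forms (Rx 6). ornine and tamate present → irdide forms (Rx 8). kyeate, ionine, and ornine present → eldol forms (Rx 1). kyeate, ionine, and eldol present → nexine forms (Rx 9). nexine and irdide present → marate forms (Rx 2). [5 rule applications]
qorane needs fewer.

qorane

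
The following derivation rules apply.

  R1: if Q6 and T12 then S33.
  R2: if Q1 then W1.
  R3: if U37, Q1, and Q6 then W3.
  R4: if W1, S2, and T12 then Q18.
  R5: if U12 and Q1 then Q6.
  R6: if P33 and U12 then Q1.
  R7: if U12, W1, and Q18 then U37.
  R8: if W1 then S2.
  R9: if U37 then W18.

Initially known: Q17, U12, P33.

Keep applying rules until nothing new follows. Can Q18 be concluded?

Q18 would need W1, S2, and T12 (R4), but T12 is never established.

No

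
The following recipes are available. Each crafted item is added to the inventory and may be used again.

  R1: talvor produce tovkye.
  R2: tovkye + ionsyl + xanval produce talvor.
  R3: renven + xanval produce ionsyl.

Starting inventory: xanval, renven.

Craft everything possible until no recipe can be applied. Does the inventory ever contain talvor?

No

talvor would need tovkye, ionsyl, and xanval (R2), but tovkye is never obtained.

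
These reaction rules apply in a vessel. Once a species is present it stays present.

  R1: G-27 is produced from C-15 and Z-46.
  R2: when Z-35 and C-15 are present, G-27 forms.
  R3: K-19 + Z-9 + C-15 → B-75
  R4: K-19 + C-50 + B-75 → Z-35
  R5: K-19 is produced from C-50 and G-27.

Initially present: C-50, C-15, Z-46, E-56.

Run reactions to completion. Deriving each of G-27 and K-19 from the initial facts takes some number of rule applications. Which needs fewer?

G-27

G-27: C-15 and Z-46 present → G-27 forms (R1). [1 rule application]
K-19: C-15 and Z-46 present → G-27 forms (R1). C-50 and G-27 present → K-19 forms (R5). [2 rule applications]
G-27 needs fewer.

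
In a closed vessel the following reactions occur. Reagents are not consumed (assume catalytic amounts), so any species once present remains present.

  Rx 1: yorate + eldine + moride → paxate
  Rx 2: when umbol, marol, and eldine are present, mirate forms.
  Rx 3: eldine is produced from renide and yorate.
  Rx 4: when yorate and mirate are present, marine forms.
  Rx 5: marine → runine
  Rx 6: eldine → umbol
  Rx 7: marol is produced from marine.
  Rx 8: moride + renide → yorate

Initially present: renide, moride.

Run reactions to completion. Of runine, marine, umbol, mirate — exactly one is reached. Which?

moride and renide present → yorate forms (Rx 8).
renide and yorate present → eldine forms (Rx 3).
eldine present → umbol forms (Rx 6).
runine would need marine (Rx 5), but marine never forms. marine would need yorate and mirate (Rx 4), but mirate never forms. mirate would need umbol, marol, and eldine (Rx 2), but marol never forms.

umbol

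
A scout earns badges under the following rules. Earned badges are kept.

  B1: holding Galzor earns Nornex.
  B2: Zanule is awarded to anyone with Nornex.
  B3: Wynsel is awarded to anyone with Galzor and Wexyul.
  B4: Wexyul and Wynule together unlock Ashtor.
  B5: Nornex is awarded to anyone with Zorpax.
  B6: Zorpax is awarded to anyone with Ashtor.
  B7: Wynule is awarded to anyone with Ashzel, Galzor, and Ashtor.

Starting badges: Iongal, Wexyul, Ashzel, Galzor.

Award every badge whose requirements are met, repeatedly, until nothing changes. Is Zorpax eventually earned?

Zorpax would need Ashtor (B6), but Ashtor is never earned.

No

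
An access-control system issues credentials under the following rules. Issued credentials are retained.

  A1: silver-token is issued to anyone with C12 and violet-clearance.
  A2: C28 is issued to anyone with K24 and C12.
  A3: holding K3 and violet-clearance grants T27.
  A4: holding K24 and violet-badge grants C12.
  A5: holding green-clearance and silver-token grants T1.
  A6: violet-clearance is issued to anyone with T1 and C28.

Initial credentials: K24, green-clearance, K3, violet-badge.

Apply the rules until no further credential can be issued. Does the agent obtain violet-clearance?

violet-clearance would need T1 and C28 (A6), but T1 is never granted.

No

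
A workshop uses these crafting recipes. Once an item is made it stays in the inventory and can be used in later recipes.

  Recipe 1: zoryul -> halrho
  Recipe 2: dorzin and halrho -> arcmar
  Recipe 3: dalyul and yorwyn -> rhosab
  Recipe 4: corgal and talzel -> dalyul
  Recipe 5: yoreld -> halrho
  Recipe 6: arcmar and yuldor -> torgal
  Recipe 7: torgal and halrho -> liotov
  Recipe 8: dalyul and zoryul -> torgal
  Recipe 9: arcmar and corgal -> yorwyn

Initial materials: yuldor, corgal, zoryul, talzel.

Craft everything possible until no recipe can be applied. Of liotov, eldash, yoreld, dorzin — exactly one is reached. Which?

liotov

Using Recipe 4, corgal and talzel make dalyul.
Using Recipe 1, zoryul makes halrho.
Using Recipe 8, dalyul and zoryul make torgal.
Using Recipe 7, torgal and halrho make liotov.
No rule produces yoreld, and it is not given. No rule produces eldash, and it is not given. No rule produces dorzin, and it is not given.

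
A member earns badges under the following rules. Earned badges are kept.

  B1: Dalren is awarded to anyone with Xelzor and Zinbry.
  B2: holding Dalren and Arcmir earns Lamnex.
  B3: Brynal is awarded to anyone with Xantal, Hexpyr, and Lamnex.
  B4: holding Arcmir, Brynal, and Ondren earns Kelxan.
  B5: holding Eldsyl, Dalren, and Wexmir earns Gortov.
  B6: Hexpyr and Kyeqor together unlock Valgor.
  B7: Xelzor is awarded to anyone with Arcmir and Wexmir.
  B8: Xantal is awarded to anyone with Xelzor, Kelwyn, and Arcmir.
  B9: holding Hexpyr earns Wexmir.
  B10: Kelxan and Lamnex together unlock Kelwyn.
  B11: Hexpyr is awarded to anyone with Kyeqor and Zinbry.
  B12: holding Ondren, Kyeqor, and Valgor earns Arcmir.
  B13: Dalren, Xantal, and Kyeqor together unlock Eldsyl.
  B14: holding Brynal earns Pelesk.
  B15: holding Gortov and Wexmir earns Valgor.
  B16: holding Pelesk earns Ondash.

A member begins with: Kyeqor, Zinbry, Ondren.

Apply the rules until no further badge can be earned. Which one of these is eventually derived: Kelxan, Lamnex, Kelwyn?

With Kyeqor and Zinbry, Hexpyr is earned (B11).
With Hexpyr, Wexmir is earned (B9).
With Hexpyr and Kyeqor, Valgor is earned (B6).
With Ondren, Kyeqor, and Valgor, Arcmir is earned (B12).
With Arcmir and Wexmir, Xelzor is earned (B7).
With Xelzor and Zinbry, Dalren is earned (B1).
With Dalren and Arcmir, Lamnex is earned (B2).
Kelxan would need Arcmir, Brynal, and Ondren (B4), but Brynal is never earned. Kelwyn would need Kelxan and Lamnex (B10), but Kelxan is never earned.

Lamnex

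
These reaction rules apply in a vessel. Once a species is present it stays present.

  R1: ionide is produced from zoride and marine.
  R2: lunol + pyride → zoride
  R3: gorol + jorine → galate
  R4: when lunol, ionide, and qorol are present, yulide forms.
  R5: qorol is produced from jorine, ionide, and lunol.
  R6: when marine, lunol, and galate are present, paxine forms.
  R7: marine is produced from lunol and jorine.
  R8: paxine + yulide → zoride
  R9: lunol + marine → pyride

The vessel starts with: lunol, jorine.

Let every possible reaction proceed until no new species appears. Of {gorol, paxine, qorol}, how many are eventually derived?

lunol and jorine present → marine forms (R7).
lunol and marine present → pyride forms (R9).
lunol and pyride present → zoride forms (R2).
zoride and marine present → ionide forms (R1).
jorine, ionide, and lunol present → qorol forms (R5).
No rule produces gorol, and it is not given.
paxine would need marine, lunol, and galate (R6), but galate never forms.
qorol: reached.
Reached: qorol — 1 of the 3.

1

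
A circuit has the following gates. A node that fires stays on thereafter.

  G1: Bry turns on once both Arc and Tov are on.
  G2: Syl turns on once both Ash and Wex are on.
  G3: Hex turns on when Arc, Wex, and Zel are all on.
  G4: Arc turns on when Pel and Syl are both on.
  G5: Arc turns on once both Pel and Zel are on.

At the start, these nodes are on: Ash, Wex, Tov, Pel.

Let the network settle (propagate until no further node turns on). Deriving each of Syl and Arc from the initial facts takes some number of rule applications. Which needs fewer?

Syl

Syl: G2: Ash and Wex on → Syl on. [1 rule application]
Arc: G2: Ash and Wex on → Syl on. G4: Pel and Syl on → Arc on. [2 rule applications]
Syl needs fewer.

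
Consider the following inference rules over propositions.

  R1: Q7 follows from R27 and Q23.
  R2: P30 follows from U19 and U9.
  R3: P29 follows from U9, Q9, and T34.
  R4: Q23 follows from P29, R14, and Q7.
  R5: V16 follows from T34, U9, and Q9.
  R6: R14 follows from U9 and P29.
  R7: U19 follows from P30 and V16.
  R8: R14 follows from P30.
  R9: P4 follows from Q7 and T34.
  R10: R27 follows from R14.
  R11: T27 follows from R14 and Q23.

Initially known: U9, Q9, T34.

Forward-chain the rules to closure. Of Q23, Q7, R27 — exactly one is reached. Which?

U9, Q9, and T34 hold, so P29 follows (R3).
From U9 and P29, R6 gives R14.
From R14, R10 gives R27.
Q23 would need P29, R14, and Q7 (R4), but Q7 is never established. Q7 would need R27 and Q23 (R1), but Q23 is never established.

R27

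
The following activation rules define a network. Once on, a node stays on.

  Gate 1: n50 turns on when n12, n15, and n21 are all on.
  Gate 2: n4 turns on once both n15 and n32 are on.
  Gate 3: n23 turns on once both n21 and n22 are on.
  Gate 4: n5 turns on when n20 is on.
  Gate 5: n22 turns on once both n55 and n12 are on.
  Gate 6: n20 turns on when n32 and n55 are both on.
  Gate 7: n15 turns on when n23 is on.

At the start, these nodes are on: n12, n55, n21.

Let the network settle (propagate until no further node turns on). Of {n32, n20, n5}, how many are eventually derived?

0

No rule produces n32, and it is not given.
n20 would need n32 and n55 (Gate 6), but n32 never turns on.
n5 would need n20 (Gate 4), but n20 never turns on.
None of the 3 are reached.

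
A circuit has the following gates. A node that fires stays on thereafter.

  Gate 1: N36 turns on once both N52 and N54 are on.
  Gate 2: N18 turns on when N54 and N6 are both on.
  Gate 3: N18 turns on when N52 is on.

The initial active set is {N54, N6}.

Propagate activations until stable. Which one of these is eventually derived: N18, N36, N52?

Gate 2: N54 and N6 on → N18 on.
No rule produces N52, and it is not given. N36 would need N52 and N54 (Gate 1), but N52 never turns on.

N18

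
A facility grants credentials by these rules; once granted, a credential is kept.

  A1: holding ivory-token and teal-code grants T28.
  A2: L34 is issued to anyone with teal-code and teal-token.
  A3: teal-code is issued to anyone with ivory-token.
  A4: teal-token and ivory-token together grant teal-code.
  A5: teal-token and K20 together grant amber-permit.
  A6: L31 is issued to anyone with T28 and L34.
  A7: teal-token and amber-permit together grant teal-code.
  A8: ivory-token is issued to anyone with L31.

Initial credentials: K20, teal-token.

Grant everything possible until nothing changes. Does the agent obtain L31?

L31 would need T28 and L34 (A6), but T28 is never granted.

No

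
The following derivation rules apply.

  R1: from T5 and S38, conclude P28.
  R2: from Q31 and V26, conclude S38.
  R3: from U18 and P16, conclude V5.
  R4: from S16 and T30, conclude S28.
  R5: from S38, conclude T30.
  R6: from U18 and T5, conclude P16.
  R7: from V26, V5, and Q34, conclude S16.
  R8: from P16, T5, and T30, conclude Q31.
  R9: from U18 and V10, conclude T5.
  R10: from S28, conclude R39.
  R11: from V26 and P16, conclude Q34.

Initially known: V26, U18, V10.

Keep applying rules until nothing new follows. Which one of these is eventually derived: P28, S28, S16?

From U18 and V10, R9 gives T5.
U18 and T5 hold, so P16 follows (R6).
V26 and P16 hold, so Q34 follows (R11).
U18 and P16 hold, so V5 follows (R3).
From V26, V5, and Q34, R7 gives S16.
P28 would need T5 and S38 (R1), but S38 is never established. S28 would need S16 and T30 (R4), but T30 is never established.

S16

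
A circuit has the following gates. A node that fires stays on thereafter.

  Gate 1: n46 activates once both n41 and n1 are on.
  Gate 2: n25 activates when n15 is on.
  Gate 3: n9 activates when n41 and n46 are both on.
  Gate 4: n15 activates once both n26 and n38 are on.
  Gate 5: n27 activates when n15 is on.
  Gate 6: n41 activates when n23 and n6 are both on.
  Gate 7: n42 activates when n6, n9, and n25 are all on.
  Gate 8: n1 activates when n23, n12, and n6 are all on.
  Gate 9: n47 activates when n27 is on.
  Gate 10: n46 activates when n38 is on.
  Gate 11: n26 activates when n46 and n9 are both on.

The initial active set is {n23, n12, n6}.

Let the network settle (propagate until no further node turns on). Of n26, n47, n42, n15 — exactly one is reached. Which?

Gate 6: n23 and n6 on → n41 on.
Gate 8: n23, n12, and n6 on → n1 on.
Gate 1: n41 and n1 on → n46 on.
Gate 3: n41 and n46 on → n9 on.
Gate 11: n46 and n9 on → n26 on.
n47 would need n27 (Gate 9), but n27 never turns on. n15 would need n26 and n38 (Gate 4), but n38 never turns on. n42 would need n6, n9, and n25 (Gate 7), but n25 never turns on.

n26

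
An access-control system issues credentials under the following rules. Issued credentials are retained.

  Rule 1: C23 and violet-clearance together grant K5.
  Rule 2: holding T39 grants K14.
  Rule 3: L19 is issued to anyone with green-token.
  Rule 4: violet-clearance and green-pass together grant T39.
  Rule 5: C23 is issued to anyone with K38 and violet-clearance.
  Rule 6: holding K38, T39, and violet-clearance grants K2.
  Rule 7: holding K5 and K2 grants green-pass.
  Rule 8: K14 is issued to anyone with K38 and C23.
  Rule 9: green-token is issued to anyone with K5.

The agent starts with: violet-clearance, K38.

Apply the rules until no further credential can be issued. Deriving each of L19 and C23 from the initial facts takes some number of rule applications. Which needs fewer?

C23: Holding K38 and violet-clearance grants C23 (Rule 5). [1 rule application]
L19: Holding K38 and violet-clearance grants C23 (Rule 5). Holding C23 and violet-clearance grants K5 (Rule 1). Holding K5 grants green-token (Rule 9). Holding green-token grants L19 (Rule 3). [4 rule applications]
C23 needs fewer.

C23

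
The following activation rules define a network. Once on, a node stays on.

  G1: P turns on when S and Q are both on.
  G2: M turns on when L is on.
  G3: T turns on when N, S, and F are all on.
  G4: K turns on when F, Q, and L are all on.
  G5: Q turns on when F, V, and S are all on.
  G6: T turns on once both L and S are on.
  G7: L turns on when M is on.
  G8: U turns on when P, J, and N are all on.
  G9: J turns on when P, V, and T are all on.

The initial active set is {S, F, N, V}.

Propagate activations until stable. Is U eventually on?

G5: F, V, and S on → Q on.
N, S, and F are on, so T turns on (G3).
G1: S and Q on → P on.
P, V, and T are on, so J turns on (G9).
G8: P, J, and N on → U on.

Yes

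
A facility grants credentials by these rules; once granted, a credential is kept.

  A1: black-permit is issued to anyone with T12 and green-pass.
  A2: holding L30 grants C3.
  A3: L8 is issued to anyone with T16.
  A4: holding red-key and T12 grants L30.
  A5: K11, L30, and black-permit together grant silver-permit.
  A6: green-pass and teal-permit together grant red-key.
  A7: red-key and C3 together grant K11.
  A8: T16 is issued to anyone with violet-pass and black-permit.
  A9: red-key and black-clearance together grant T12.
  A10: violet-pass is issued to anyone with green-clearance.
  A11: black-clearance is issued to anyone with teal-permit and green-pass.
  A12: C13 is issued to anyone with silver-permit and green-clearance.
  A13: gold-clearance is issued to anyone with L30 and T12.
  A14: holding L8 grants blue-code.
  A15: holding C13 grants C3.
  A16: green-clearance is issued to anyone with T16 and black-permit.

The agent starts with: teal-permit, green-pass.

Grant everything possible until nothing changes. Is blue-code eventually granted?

No

blue-code would need L8 (A14), but L8 is never granted.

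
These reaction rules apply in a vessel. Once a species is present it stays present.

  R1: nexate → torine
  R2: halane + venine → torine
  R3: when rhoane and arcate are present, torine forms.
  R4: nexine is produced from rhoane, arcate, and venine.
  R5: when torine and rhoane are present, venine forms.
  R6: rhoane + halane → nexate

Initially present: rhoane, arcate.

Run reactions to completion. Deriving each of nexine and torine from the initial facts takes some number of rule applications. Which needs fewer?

torine: rhoane and arcate present → torine forms (R3). [1 rule application]
nexine: rhoane and arcate present → torine forms (R3). torine and rhoane present → venine forms (R5). rhoane, arcate, and venine present → nexine forms (R4). [3 rule applications]
torine needs fewer.

torine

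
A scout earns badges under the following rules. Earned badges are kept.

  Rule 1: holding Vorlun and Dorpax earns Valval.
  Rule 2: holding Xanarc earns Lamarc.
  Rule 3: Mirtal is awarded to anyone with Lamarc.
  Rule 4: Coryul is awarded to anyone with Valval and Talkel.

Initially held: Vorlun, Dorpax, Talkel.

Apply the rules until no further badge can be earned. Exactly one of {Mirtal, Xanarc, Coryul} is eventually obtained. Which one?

Coryul

With Vorlun and Dorpax, Valval is earned (Rule 1).
With Valval and Talkel, Coryul is earned (Rule 4).
Mirtal would need Lamarc (Rule 3), but Lamarc is never earned. No rule produces Xanarc, and it is not given.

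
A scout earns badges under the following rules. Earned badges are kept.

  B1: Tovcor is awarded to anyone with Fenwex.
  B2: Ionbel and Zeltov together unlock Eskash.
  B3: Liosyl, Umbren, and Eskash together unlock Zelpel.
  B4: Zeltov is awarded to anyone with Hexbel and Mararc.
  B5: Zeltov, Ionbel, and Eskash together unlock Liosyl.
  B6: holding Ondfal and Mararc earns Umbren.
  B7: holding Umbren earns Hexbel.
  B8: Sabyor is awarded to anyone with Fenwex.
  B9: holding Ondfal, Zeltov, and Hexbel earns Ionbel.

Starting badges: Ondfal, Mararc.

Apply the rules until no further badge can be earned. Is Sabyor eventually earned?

Sabyor would need Fenwex (B8), but Fenwex is never earned.

No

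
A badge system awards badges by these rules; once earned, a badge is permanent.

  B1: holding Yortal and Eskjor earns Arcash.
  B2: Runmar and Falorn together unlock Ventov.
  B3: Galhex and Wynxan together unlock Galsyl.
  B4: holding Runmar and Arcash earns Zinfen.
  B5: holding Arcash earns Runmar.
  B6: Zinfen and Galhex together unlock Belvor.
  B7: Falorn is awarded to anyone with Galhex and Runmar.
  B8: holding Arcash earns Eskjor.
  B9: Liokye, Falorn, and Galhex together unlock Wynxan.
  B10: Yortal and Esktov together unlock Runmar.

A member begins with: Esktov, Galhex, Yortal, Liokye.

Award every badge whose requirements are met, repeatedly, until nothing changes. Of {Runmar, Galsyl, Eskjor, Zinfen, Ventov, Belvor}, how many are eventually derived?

With Yortal and Esktov, Runmar is earned (B10).
With Galhex and Runmar, Falorn is earned (B7).
With Runmar and Falorn, Ventov is earned (B2).
With Liokye, Falorn, and Galhex, Wynxan is earned (B9).
With Galhex and Wynxan, Galsyl is earned (B3).
Runmar: reached.
Galsyl: reached.
Eskjor would need Arcash (B8), but Arcash is never earned.
Zinfen would need Runmar and Arcash (B4), but Arcash is never earned.
Ventov: reached.
Belvor would need Zinfen and Galhex (B6), but Zinfen is never earned.
Reached: Runmar, Galsyl, and Ventov — 3 of the 6.

3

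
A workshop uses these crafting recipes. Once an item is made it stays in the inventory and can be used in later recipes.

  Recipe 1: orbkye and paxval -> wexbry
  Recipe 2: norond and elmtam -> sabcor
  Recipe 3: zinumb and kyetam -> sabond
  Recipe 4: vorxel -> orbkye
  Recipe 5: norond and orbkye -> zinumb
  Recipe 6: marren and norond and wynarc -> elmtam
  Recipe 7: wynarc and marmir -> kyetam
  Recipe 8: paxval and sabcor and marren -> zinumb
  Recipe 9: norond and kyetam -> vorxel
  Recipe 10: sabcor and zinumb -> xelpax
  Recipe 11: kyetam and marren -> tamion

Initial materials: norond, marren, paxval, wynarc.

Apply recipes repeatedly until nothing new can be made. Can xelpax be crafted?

Yes

marren and norond and wynarc -> elmtam (Recipe 6).
norond and elmtam -> sabcor (Recipe 2).
Using Recipe 8, paxval, sabcor, and marren make zinumb.
sabcor and zinumb -> xelpax (Recipe 10).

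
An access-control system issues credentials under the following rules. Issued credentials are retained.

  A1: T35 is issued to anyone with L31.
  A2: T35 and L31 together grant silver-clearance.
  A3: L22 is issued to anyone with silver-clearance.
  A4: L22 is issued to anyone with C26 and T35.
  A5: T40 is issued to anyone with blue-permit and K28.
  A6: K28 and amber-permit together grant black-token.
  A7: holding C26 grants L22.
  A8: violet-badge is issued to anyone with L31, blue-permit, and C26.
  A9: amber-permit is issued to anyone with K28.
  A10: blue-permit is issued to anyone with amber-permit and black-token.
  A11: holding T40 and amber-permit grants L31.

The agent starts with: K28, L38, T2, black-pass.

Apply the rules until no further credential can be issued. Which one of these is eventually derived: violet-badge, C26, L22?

L22

Holding K28 grants amber-permit (A9).
Holding K28 and amber-permit grants black-token (A6).
Holding amber-permit and black-token grants blue-permit (A10).
Holding blue-permit and K28 grants T40 (A5).
Holding T40 and amber-permit grants L31 (A11).
Holding L31 grants T35 (A1).
Holding T35 and L31 grants silver-clearance (A2).
Holding silver-clearance grants L22 (A3).
No rule produces C26, and it is not given. violet-badge would need L31, blue-permit, and C26 (A8), but C26 is never granted.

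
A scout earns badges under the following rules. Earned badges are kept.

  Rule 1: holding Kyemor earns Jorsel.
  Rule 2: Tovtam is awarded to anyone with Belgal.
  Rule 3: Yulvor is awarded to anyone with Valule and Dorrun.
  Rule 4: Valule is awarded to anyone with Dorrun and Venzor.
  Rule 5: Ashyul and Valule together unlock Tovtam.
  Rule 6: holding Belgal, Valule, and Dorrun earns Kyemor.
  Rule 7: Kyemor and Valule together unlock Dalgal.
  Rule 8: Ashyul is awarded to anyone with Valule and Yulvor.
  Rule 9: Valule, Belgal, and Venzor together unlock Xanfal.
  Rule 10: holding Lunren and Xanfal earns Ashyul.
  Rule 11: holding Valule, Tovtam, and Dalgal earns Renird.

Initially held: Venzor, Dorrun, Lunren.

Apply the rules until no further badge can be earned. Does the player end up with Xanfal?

Xanfal would need Valule, Belgal, and Venzor (Rule 9), but Belgal is never earned.

No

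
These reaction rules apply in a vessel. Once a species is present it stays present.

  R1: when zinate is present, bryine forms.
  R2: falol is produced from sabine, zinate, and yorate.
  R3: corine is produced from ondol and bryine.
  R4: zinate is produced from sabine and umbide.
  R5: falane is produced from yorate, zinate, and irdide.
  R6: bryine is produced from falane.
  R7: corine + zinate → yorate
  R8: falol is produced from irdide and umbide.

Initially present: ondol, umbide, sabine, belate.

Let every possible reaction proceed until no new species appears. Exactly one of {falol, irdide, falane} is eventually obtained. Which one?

sabine and umbide present → zinate forms (R4).
zinate present → bryine forms (R1).
ondol and bryine present → corine forms (R3).
corine and zinate present → yorate forms (R7).
sabine, zinate, and yorate present → falol forms (R2).
No rule produces irdide, and it is not given. falane would need yorate, zinate, and irdide (R5), but irdide never forms.

falol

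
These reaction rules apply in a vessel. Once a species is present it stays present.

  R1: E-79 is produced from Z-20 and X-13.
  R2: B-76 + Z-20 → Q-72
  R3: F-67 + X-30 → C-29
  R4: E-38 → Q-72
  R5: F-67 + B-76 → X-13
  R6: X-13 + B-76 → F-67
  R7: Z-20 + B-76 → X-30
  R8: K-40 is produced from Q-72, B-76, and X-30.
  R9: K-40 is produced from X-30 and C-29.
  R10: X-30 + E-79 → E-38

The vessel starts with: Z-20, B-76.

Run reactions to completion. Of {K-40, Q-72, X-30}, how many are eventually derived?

B-76 and Z-20 present → Q-72 forms (R2).
Z-20 and B-76 present → X-30 forms (R7).
Q-72, B-76, and X-30 present → K-40 forms (R8).
K-40: reached.
Q-72: reached.
X-30: reached.
All 3 are reached.

3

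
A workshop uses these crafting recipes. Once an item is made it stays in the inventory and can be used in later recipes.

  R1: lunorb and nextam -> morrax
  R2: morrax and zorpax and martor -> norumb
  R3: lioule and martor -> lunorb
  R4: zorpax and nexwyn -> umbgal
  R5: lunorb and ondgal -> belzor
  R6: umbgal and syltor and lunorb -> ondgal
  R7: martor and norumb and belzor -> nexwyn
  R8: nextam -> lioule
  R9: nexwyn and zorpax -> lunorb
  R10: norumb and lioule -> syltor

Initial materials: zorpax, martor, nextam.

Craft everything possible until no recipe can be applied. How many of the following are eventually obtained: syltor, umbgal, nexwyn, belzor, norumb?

2

Using R8, nextam makes lioule.
Using R3, lioule and martor make lunorb.
lunorb and nextam -> morrax (R1).
morrax and zorpax and martor -> norumb (R2).
norumb and lioule -> syltor (R10).
syltor: reached.
umbgal would need zorpax and nexwyn (R4), but nexwyn is never obtained.
nexwyn would need martor, norumb, and belzor (R7), but belzor is never obtained.
belzor would need lunorb and ondgal (R5), but ondgal is never obtained.
norumb: reached.
Reached: syltor and norumb — 2 of the 5.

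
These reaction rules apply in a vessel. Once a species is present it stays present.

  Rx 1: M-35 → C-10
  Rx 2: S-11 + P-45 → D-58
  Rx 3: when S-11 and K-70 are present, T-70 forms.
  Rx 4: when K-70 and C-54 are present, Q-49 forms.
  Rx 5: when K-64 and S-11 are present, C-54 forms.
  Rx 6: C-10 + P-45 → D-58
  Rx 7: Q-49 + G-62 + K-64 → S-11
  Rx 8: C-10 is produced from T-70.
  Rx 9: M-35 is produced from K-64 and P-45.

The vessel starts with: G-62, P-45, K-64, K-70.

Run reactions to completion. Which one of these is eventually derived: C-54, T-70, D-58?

K-64 and P-45 present → M-35 forms (Rx 9).
M-35 present → C-10 forms (Rx 1).
C-10 and P-45 present → D-58 forms (Rx 6).
T-70 would need S-11 and K-70 (Rx 3), but S-11 never forms. C-54 would need K-64 and S-11 (Rx 5), but S-11 never forms.

D-58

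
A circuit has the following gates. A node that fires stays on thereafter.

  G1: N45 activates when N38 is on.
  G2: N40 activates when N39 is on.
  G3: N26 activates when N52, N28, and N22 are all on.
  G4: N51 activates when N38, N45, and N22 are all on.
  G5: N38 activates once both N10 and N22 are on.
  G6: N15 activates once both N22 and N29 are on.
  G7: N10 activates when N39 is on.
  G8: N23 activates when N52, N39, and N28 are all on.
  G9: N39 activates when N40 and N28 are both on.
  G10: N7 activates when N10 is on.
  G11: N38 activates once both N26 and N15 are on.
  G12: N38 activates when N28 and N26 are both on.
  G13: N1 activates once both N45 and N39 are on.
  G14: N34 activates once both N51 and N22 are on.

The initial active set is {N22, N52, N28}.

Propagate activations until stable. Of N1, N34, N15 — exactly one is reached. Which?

N34

N52, N28, and N22 are on, so N26 activates (G3).
G12: N28 and N26 on → N38 on.
N38 is on, so N45 activates (G1).
G4: N38, N45, and N22 on → N51 on.
N51 and N22 are on, so N34 activates (G14).
N1 would need N45 and N39 (G13), but N39 never turns on. N15 would need N22 and N29 (G6), but N29 never turns on.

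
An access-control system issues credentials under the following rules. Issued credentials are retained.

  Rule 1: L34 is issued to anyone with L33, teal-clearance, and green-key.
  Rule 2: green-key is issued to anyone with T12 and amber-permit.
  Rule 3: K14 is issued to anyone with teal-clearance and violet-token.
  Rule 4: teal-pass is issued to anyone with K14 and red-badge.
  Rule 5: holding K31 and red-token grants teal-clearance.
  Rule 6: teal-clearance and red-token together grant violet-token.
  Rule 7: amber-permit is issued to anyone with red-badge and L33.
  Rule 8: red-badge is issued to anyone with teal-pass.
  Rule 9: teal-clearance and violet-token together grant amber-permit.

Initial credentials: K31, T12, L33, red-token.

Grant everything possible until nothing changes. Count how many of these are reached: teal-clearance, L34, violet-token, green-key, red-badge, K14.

Holding K31 and red-token grants teal-clearance (Rule 5).
Holding teal-clearance and red-token grants violet-token (Rule 6).
Holding teal-clearance and violet-token grants K14 (Rule 3).
Holding teal-clearance and violet-token grants amber-permit (Rule 9).
Holding T12 and amber-permit grants green-key (Rule 2).
Holding L33, teal-clearance, and green-key grants L34 (Rule 1).
teal-clearance: reached.
L34: reached.
violet-token: reached.
green-key: reached.
red-badge would need teal-pass (Rule 8), but teal-pass is never granted.
K14: reached.
Reached: teal-clearance, L34, violet-token, green-key, and K14 — 5 of the 6.

5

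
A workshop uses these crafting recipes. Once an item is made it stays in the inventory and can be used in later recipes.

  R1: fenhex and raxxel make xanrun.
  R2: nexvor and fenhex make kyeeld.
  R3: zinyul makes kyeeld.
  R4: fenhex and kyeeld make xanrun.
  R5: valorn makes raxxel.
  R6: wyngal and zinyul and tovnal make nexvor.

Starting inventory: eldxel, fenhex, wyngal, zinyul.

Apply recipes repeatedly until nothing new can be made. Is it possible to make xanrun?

Yes

zinyul → kyeeld (R3).
fenhex and kyeeld → xanrun (R4).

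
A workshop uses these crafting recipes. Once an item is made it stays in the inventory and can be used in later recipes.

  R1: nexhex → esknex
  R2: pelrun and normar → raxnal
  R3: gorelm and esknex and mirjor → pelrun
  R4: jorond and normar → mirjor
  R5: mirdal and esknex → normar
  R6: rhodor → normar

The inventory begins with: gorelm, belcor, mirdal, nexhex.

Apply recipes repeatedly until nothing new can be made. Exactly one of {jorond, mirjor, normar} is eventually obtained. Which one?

Using R1, nexhex makes esknex.
Using R5, mirdal and esknex make normar.
No rule produces jorond, and it is not given. mirjor would need jorond and normar (R4), but jorond is never obtained.

normar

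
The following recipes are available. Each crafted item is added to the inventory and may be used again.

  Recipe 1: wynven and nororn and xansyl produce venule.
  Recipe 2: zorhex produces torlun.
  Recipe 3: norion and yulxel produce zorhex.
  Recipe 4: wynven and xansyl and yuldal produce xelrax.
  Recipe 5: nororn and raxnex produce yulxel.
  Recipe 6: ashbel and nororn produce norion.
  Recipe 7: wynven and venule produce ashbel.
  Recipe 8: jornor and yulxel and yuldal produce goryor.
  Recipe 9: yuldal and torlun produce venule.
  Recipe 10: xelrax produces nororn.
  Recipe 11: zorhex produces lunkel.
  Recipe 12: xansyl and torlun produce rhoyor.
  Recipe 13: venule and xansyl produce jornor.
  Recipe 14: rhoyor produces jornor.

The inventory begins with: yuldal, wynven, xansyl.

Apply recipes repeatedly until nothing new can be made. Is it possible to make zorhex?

zorhex would need norion and yulxel (Recipe 3), but yulxel is never obtained.

No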